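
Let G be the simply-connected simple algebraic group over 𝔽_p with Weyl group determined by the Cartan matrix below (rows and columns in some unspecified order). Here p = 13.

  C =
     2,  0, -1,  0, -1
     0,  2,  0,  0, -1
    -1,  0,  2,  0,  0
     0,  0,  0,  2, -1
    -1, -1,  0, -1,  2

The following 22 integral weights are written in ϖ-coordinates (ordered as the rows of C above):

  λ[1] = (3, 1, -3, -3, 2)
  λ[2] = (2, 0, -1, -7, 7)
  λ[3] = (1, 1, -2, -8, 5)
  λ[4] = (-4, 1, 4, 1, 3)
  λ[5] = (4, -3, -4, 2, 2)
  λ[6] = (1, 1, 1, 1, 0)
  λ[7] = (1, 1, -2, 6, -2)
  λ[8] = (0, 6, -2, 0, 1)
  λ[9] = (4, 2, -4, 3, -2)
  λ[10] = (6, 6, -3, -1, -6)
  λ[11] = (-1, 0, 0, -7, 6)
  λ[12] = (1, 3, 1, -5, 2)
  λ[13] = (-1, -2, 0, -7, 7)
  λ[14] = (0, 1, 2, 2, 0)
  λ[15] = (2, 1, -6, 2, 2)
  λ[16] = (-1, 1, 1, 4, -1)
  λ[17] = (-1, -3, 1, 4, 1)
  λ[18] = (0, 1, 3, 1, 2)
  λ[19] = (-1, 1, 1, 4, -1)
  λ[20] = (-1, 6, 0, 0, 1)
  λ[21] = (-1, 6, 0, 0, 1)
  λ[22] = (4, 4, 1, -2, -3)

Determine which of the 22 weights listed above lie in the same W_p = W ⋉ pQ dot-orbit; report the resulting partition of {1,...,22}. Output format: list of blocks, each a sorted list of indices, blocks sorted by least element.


D_5 Cartan matrix, 5 simple roots permuted; ρ=(1,1,1,1,1).

Folding the 22 weights λ_j+ρ into Ā_13 (reps in the given 5-coord order):

    1: (2, 2, 2, 2, 1)
    2: (0, 1, 1, 6, 1)
    3: (0, 1, 1, 6, 1)
    4: (2, 2, 2, 2, 1)
    5: (1, 2, 3, 3, 1)
    6: (2, 2, 2, 2, 1)
    7: (0, 1, 1, 6, 1)
    8: (0, 7, 1, 1, 2)
    9: (1, 2, 3, 3, 1)
    10: (0, 2, 2, 5, 0)
    11: (0, 1, 1, 6, 1)
    12: (1, 3, 2, 3, 1)
    13: (0, 1, 1, 6, 1)
    14: (1, 2, 3, 3, 1)
    15: (1, 2, 3, 3, 1)
    16: (0, 2, 2, 5, 0)
    17: (0, 2, 2, 5, 0)
    18: (2, 2, 2, 2, 1)
    19: (0, 2, 2, 5, 0)
    20: (0, 7, 1, 1, 2)
    21: (0, 7, 1, 1, 2)
    22: (2, 2, 2, 2, 1)

Linkage partition of the 22 weights (6 classes, p=13):

[[1, 4, 6, 18, 22], [2, 3, 7, 11, 13], [5, 9, 14, 15], [8, 20, 21], [10, 16, 17, 19], [12]]


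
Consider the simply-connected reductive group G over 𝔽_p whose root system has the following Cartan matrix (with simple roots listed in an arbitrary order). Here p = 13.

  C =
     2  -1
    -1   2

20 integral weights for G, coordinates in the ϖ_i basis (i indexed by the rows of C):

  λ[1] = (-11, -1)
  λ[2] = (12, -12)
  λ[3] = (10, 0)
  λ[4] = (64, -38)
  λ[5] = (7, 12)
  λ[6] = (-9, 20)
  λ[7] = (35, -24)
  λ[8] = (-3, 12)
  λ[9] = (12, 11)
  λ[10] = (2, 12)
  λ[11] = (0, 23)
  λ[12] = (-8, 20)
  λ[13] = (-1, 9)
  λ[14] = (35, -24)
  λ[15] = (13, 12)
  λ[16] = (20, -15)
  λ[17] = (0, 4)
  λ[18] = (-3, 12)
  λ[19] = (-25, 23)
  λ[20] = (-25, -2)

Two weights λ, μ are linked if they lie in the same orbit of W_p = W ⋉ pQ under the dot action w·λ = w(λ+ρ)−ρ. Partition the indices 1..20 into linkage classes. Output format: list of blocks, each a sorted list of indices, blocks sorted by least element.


Cartan matrix: type A_2 (|W|=6); un-permuting the 2 rows.

Folding the 20 weights λ_j+ρ into Ā_13 (reps in the given 2-coord order):

  1: (0, 10);  2: (2, 11);  3: (11, 1);  4: (2, 11);  5: (0, 5);  6: (0, 5);  7: (0, 10);  8: (2, 11);  9: (1, 0);  10: (0, 10);  11: (11, 1);  12: (1, 5);  13: (0, 10);  14: (0, 10);  15: (1, 0);  16: (1, 5);  17: (1, 5);  18: (2, 11);  19: (2, 11);  20: (11, 1)

Grouping the 20 weights by Ā_13-representative: 6 linkage classes.

[[1, 7, 10, 13, 14], [2, 4, 8, 18, 19], [3, 11, 20], [5, 6], [9, 15], [12, 16, 17]]


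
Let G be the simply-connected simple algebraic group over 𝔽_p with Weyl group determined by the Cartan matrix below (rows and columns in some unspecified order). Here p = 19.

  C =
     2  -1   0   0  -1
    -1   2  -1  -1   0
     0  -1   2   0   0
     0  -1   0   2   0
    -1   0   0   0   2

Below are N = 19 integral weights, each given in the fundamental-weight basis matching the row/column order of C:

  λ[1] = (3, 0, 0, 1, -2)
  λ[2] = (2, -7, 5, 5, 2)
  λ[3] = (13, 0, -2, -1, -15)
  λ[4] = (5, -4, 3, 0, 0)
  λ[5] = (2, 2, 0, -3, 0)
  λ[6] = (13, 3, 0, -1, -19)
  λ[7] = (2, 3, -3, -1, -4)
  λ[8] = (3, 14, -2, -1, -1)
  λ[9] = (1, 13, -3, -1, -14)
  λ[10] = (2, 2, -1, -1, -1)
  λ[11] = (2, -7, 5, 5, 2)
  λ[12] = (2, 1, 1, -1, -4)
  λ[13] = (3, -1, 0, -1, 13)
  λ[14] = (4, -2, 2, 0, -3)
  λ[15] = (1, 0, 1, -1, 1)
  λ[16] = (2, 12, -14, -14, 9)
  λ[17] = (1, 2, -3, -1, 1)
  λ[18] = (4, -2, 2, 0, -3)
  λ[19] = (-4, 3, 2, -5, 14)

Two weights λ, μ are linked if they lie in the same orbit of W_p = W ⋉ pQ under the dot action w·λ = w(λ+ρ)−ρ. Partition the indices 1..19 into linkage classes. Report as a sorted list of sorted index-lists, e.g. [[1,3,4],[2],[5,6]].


Root system D_5: the 5×5 matrix C matches after relabeling.

Alcove-folded reps (p=19, 19 weights, presented ϖ-order):

  [1] (3, 1, 1, 2, 1)
  [2] (3, 3, 0, 0, 0)
  [3] (0, 0, 1, 0, 14)
  [4] (3, 1, 1, 2, 1)
  [5] (3, 1, 1, 2, 1)
  [6] (0, 0, 1, 0, 14)
  [7] (0, 2, 2, 0, 3)
  [8] (0, 0, 1, 0, 14)
  [9] (2, 1, 2, 0, 2)
  [10] (3, 3, 0, 0, 0)
  [11] (3, 3, 0, 0, 0)
  [12] (0, 2, 2, 0, 3)
  [13] (0, 0, 1, 0, 14)
  [14] (2, 1, 2, 0, 2)
  [15] (2, 1, 2, 0, 2)
  [16] (3, 3, 0, 0, 0)
  [17] (2, 1, 2, 0, 2)
  [18] (2, 1, 2, 0, 2)
  [19] (0, 3, 0, 1, 12)

The 19 indices split into 6 linkage classes (same alcove rep ⇔ same W_19-dot-orbit):

[[1, 4, 5], [2, 10, 11, 16], [3, 6, 8, 13], [7, 12], [9, 14, 15, 17, 18], [19]]


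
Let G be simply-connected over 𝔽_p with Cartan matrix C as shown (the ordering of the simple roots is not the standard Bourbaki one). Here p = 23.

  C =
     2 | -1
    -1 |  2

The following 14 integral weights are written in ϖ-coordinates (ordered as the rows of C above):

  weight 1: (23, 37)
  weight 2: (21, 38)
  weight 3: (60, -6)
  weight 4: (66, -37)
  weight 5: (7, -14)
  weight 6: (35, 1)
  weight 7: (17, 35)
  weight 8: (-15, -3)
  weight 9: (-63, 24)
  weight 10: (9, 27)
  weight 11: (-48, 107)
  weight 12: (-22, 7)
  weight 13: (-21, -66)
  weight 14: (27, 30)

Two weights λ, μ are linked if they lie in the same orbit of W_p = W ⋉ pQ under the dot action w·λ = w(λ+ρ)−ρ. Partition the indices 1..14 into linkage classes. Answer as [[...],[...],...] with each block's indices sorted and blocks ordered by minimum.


A_2 Cartan matrix, 2 simple roots permuted; ρ=(1,1).

Each λ_j+ρ reduced to Ā_23; 2-tuples below use C's row order:

  1: (1, 15)
  2: (1, 15)
  3: (5, 8)
  4: (8, 13)
  5: (5, 8)
  6: (8, 13)
  7: (5, 8)
  8: (2, 14)
  9: (2, 14)
  10: (5, 8)
  11: (1, 15)
  12: (8, 13)
  13: (4, 16)
  14: (5, 8)

Grouping the 14 weights by Ā_23-representative: 5 linkage classes.

[[1, 2, 11], [3, 5, 7, 10, 14], [4, 6, 12], [8, 9], [13]]


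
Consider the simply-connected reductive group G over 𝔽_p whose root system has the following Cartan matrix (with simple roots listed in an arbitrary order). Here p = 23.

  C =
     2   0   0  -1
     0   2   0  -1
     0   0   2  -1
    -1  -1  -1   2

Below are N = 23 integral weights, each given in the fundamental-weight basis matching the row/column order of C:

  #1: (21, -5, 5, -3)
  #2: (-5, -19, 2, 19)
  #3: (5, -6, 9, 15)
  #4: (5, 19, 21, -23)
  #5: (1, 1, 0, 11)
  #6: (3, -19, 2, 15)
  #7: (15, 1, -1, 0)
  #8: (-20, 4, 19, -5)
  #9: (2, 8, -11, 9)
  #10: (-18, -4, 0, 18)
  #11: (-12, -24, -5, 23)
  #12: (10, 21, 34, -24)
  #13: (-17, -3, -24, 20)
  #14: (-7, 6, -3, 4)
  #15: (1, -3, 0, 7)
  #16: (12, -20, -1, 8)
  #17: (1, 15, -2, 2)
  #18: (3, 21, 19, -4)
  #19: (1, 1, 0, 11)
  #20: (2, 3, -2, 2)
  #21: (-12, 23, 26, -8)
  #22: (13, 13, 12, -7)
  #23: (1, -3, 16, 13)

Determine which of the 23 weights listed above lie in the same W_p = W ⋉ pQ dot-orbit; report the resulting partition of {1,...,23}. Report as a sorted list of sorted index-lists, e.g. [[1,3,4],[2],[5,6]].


Cartan matrix: type D_4 (|W|=192); un-permuting the 4 rows.

Each λ_j+ρ reduced to Ā_23; 4-tuples below use C's row order:

  1: (16, 2, 0, 1);  2: (2, 16, 1, 2);  3: (3, 4, 1, 2);  4: (16, 2, 0, 1);  5: (2, 2, 1, 6);  6: (2, 16, 1, 2);  7: (16, 2, 0, 1);  8: (2, 16, 1, 2);  9: (3, 9, 10, 0);  10: (16, 2, 0, 1);  11: (3, 9, 10, 0);  12: (0, 11, 0, 1);  13: (2, 16, 1, 2);  14: (3, 4, 1, 2);  15: (2, 2, 1, 6);  16: (3, 9, 10, 0);  17: (2, 16, 1, 2);  18: (16, 2, 0, 1);  19: (2, 2, 1, 6);  20: (3, 4, 1, 2);  21: (3, 4, 1, 2);  22: (2, 2, 1, 6);  23: (2, 2, 1, 6)

Linkage partition of the 23 weights (6 classes, p=23):

[[1, 4, 7, 10, 18], [2, 6, 8, 13, 17], [3, 14, 20, 21], [5, 15, 19, 22, 23], [9, 11, 16], [12]]


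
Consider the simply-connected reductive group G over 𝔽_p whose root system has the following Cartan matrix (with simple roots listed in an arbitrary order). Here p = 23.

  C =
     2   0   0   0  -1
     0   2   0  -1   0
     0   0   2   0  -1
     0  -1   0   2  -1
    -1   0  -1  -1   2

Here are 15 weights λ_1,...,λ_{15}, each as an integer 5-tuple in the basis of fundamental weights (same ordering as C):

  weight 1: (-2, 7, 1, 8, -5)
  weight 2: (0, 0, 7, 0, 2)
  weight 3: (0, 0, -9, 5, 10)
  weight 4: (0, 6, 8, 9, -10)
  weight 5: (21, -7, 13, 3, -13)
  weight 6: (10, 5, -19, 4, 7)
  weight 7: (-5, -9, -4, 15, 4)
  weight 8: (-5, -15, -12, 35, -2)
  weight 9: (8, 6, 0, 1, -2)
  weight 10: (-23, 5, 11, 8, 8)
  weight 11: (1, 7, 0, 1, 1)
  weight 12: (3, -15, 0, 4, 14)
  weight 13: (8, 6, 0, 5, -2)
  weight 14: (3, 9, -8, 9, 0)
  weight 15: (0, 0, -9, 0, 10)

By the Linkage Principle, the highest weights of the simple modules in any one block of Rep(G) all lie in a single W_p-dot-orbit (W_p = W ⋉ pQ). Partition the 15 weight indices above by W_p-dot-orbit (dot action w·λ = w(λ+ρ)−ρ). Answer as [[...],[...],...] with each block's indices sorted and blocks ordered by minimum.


Type D_5, rank 5, |W|=1920; reorder rows/cols to standard.

Alcove-folded reps (p=23, 15 weights, presented ϖ-order):

  λ_1+ρ ↦ (2, 8, 1, 2, 2);  λ_2+ρ ↦ (1, 1, 8, 1, 3);  λ_3+ρ ↦ (1, 1, 8, 1, 3);  λ_4+ρ ↦ (8, 7, 0, 1, 1);  λ_5+ρ ↦ (8, 7, 0, 1, 1);  λ_6+ρ ↦ (1, 1, 8, 1, 3);  λ_7+ρ ↦ (2, 8, 1, 2, 2);  λ_8+ρ ↦ (1, 1, 8, 1, 3);  λ_9+ρ ↦ (8, 7, 0, 1, 1);  λ_10+ρ ↦ (8, 7, 0, 1, 1);  λ_11+ρ ↦ (2, 8, 1, 2, 2);  λ_12+ρ ↦ (2, 3, 1, 3, 1);  λ_13+ρ ↦ (8, 7, 0, 1, 1);  λ_14+ρ ↦ (2, 8, 1, 2, 2);  λ_15+ρ ↦ (1, 1, 8, 1, 3)

4 distinct reps among the 15 weights ⇒ 4 W_23-linkage classes:

[[1, 7, 11, 14], [2, 3, 6, 8, 15], [4, 5, 9, 10, 13], [12]]


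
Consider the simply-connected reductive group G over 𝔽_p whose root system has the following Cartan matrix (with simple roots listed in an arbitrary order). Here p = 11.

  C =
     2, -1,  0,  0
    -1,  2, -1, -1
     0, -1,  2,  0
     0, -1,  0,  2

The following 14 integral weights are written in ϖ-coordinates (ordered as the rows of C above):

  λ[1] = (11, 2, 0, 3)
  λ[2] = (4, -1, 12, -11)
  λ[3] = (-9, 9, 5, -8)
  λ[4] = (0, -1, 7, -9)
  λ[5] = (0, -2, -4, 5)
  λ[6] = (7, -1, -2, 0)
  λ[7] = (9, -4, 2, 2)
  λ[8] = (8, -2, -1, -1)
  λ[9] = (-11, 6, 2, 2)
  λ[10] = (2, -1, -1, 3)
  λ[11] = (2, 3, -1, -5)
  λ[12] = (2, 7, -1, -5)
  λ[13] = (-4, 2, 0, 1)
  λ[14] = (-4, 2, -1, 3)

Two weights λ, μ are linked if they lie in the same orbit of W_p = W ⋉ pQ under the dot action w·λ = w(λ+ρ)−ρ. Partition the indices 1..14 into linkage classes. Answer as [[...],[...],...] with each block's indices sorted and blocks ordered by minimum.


Type D_4, rank 4, |W|=192; reorder rows/cols to standard.

W_11-reps of the 14 weights in Ā_11 (same 4-coord order as C):

  1: (1, 2, 4, 1) · 2: (3, 0, 1, 2) · 3: (3, 0, 1, 2) · 4: (7, 1, 0, 0) · 5: (3, 0, 1, 2) · 6: (7, 1, 0, 0) · 7: (7, 1, 0, 0) · 8: (7, 1, 0, 0) · 9: (7, 1, 0, 0) · 10: (3, 0, 0, 4) · 11: (3, 0, 0, 4) · 12: (3, 0, 0, 4) · 13: (3, 0, 1, 2) · 14: (3, 0, 0, 4)

Linkage partition of the 14 weights (4 classes, p=11):

[[1], [2, 3, 5, 13], [4, 6, 7, 8, 9], [10, 11, 12, 14]]


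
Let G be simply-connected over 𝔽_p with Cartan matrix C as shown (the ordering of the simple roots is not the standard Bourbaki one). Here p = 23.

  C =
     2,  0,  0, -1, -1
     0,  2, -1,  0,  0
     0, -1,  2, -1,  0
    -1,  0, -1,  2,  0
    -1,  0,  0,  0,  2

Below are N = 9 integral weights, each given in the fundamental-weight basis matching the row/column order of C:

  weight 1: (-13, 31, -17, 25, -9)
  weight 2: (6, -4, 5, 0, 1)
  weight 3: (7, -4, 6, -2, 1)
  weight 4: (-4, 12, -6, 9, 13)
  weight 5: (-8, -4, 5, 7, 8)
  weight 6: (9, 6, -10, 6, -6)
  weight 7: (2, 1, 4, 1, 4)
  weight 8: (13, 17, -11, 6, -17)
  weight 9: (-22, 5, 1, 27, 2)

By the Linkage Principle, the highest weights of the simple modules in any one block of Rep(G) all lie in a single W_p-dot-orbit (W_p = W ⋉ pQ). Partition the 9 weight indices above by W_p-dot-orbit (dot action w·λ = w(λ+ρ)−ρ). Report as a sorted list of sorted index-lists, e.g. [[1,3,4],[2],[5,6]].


Dynkin diagram of C (from the 8 off-diagonal −1 entries): A_5.

λ_j+ρ reflected into Ā_23 (⟨·,θ^∨⟩≤23); 5-tuples as given:

    λ_1+ρ ↦ (7, 3, 3, 1, 2)
    λ_2+ρ ↦ (7, 3, 3, 1, 2)
    λ_3+ρ ↦ (7, 3, 3, 1, 2)
    λ_4+ρ ↦ (3, 2, 5, 2, 5)
    λ_5+ρ ↦ (7, 3, 3, 1, 2)
    λ_6+ρ ↦ (3, 2, 5, 2, 5)
    λ_7+ρ ↦ (3, 2, 5, 2, 5)
    λ_8+ρ ↦ (3, 2, 5, 2, 5)
    λ_9+ρ ↦ (3, 2, 5, 2, 5)

The 9 indices split into 2 linkage classes (same alcove rep ⇔ same W_23-dot-orbit):

[[1, 2, 3, 5], [4, 6, 7, 8, 9]]


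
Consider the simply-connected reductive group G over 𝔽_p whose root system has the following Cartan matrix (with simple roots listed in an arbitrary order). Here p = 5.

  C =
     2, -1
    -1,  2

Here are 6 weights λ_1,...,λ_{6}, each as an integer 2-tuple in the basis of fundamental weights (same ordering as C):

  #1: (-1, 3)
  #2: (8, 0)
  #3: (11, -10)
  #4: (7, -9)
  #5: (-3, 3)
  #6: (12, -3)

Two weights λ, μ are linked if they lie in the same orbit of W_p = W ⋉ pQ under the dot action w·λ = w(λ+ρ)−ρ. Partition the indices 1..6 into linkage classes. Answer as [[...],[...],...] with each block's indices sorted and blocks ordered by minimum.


Root system A_2: the 2×2 matrix C matches after relabeling.

λ_j+ρ reflected into Ā_5 (⟨·,θ^∨⟩≤5); 2-tuples as given:

  λ_1 → (0, 4) · λ_2 → (0, 4) · λ_3 → (2, 2) · λ_4 → (3, 2) · λ_5 → (2, 2) · λ_6 → (2, 2)

Partition of {1..6} into 3 W_5-dot-orbits:

[[1, 2], [3, 5, 6], [4]]


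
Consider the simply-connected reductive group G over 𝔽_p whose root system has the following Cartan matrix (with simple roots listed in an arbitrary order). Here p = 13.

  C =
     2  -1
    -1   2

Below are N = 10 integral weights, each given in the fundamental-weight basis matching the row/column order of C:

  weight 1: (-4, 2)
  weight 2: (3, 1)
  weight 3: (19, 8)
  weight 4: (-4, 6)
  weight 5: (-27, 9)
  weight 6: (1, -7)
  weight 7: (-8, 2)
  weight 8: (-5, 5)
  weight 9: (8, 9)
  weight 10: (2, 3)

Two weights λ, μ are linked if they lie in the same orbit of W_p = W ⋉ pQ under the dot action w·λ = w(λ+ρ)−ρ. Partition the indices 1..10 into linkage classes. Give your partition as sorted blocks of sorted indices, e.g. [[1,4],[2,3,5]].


C ↔ A_2 under row/col permutation; |W(A_2)| = 6.

λ_j+ρ reflected into Ā_13 (⟨·,θ^∨⟩≤13); 2-tuples as given:

  λ_1+ρ ↦ (3, 0);  λ_2+ρ ↦ (4, 2);  λ_3+ρ ↦ (3, 4);  λ_4+ρ ↦ (3, 4);  λ_5+ρ ↦ (3, 0);  λ_6+ρ ↦ (4, 2);  λ_7+ρ ↦ (3, 4);  λ_8+ρ ↦ (4, 2);  λ_9+ρ ↦ (3, 4);  λ_10+ρ ↦ (3, 4)

Partition of {1..10} into 3 W_13-dot-orbits:

[[1, 5], [2, 6, 8], [3, 4, 7, 9, 10]]


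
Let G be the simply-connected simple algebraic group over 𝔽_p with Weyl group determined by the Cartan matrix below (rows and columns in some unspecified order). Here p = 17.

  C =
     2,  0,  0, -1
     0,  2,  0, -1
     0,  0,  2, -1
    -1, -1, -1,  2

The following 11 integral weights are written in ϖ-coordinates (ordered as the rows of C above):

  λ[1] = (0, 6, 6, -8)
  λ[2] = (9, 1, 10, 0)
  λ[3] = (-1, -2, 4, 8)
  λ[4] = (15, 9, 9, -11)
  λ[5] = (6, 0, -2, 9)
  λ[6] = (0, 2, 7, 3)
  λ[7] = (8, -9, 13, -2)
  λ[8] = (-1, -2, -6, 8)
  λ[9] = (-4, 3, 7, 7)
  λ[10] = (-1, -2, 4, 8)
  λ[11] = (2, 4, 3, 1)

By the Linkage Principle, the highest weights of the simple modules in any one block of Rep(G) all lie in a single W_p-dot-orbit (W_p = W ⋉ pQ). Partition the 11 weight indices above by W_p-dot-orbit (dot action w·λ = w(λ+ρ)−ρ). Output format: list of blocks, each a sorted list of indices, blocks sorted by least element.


Type D_4, rank 4, |W|=192; reorder rows/cols to standard.

W_17-reps of the 11 weights in Ā_17 (same 4-coord order as C):

    1: (6, 0, 0, 1)
    2: (3, 5, 4, 2)
    3: (0, 1, 5, 3)
    4: (6, 0, 0, 1)
    5: (6, 0, 0, 1)
    6: (1, 3, 8, 1)
    7: (0, 1, 5, 3)
    8: (0, 1, 5, 3)
    9: (0, 1, 5, 3)
    10: (0, 1, 5, 3)
    11: (3, 5, 4, 2)

Linkage partition of the 11 weights (4 classes, p=17):

[[1, 4, 5], [2, 11], [3, 7, 8, 9, 10], [6]]


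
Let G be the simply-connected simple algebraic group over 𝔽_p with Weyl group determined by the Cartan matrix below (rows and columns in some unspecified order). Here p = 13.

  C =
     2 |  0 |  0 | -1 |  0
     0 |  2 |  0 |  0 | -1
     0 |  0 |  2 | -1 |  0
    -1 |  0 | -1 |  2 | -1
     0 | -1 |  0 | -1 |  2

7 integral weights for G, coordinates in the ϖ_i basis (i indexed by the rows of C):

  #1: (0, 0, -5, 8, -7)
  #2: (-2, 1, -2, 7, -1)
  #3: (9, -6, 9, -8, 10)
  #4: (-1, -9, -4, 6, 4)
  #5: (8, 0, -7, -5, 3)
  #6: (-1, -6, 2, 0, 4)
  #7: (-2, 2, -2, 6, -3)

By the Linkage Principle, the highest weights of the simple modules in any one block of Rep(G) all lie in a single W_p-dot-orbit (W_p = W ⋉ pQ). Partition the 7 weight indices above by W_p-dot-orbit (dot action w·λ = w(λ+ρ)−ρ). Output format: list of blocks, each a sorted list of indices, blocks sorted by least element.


C ↔ D_5 under row/col permutation; |W(D_5)| = 1920.

Alcove-folded reps (p=13, 7 weights, presented ϖ-order):

  [1] (0, 5, 3, 1, 0) · [2] (1, 1, 1, 3, 2) · [3] (1, 6, 1, 2, 0) · [4] (0, 5, 3, 1, 0) · [5] (0, 5, 3, 1, 0) · [6] (0, 5, 3, 1, 0) · [7] (1, 1, 1, 3, 2)

The 7 indices split into 3 linkage classes (same alcove rep ⇔ same W_13-dot-orbit):

[[1, 4, 5, 6], [2, 7], [3]]


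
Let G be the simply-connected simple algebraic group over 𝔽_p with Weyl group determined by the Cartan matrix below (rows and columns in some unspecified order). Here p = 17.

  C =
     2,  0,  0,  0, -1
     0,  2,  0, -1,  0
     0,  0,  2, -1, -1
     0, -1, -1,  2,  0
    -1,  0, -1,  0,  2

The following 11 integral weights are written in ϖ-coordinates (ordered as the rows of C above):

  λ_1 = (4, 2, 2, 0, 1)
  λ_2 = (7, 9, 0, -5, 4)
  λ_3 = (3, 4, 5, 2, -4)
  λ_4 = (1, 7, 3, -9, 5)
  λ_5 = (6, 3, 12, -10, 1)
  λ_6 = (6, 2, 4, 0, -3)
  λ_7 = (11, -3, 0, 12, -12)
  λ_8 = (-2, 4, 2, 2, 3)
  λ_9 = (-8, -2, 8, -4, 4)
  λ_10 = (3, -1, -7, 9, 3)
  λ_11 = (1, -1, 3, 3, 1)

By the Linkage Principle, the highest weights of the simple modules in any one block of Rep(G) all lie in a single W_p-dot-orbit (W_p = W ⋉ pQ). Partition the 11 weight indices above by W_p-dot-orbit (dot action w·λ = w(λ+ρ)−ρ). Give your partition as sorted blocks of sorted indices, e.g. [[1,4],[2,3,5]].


Root system A_5: the 5×5 matrix C matches after relabeling.

λ_j+ρ reflected into Ā_17 (⟨·,θ^∨⟩≤17); 5-tuples as given:

  λ_1+ρ ↦ (5, 3, 3, 1, 2) · λ_2+ρ ↦ (5, 3, 3, 1, 2) · λ_3+ρ ↦ (1, 5, 3, 3, 3) · λ_4+ρ ↦ (2, 0, 4, 4, 2) · λ_5+ρ ↦ (2, 0, 4, 4, 2) · λ_6+ρ ↦ (5, 3, 3, 1, 2) · λ_7+ρ ↦ (1, 2, 10, 1, 1) · λ_8+ρ ↦ (1, 5, 3, 3, 3) · λ_9+ρ ↦ (5, 3, 3, 1, 2) · λ_10+ρ ↦ (2, 0, 4, 4, 2) · λ_11+ρ ↦ (2, 0, 4, 4, 2)

4 distinct reps among the 11 weights ⇒ 4 W_17-linkage classes:

[[1, 2, 6, 9], [3, 8], [4, 5, 10, 11], [7]]


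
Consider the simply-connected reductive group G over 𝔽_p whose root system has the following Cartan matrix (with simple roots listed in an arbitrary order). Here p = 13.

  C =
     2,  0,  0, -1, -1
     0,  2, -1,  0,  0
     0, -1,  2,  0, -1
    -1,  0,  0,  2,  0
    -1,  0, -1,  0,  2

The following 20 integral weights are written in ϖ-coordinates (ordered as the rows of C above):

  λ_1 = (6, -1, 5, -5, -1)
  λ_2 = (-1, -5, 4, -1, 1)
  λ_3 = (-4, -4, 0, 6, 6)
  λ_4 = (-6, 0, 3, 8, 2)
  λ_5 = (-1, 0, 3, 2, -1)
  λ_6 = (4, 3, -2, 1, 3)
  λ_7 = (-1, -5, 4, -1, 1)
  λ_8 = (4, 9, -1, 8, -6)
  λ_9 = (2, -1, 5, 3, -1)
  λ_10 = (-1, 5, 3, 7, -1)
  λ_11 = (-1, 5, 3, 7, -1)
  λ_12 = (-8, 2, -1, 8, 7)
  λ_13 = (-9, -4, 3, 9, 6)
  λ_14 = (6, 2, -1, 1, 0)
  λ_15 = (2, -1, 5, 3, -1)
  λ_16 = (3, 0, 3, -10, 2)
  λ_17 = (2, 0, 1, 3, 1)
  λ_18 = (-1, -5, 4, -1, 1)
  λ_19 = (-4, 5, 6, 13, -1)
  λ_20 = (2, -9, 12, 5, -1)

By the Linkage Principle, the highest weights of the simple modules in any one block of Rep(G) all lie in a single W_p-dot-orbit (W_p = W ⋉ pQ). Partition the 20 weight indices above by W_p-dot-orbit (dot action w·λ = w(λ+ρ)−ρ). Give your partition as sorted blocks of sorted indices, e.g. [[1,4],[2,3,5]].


Dynkin diagram of C (from the 8 off-diagonal −1 entries): A_5.

Each λ_j+ρ reduced to Ā_13; 5-tuples below use C's row order:

    λ_1+ρ ↦ (3, 0, 6, 4, 0)
    λ_2+ρ ↦ (0, 4, 1, 0, 2)
    λ_3+ρ ↦ (3, 1, 2, 4, 2)
    λ_4+ρ ↦ (3, 1, 2, 4, 2)
    λ_5+ρ ↦ (0, 1, 4, 3, 0)
    λ_6+ρ ↦ (5, 2, 1, 1, 3)
    λ_7+ρ ↦ (0, 4, 1, 0, 2)
    λ_8+ρ ↦ (0, 1, 4, 3, 0)
    λ_9+ρ ↦ (3, 0, 6, 4, 0)
    λ_10+ρ ↦ (0, 1, 4, 3, 0)
    λ_11+ρ ↦ (0, 1, 4, 3, 0)
    λ_12+ρ ↦ (7, 3, 0, 2, 1)
    λ_13+ρ ↦ (7, 3, 0, 2, 1)
    λ_14+ρ ↦ (7, 3, 0, 2, 1)
    λ_15+ρ ↦ (3, 0, 6, 4, 0)
    λ_16+ρ ↦ (3, 1, 2, 4, 2)
    λ_17+ρ ↦ (3, 1, 2, 4, 2)
    λ_18+ρ ↦ (0, 4, 1, 0, 2)
    λ_19+ρ ↦ (0, 4, 1, 0, 2)
    λ_20+ρ ↦ (0, 1, 4, 3, 0)

Grouping the 20 weights by Ā_13-representative: 6 linkage classes.

[[1, 9, 15], [2, 7, 18, 19], [3, 4, 16, 17], [5, 8, 10, 11, 20], [6], [12, 13, 14]]


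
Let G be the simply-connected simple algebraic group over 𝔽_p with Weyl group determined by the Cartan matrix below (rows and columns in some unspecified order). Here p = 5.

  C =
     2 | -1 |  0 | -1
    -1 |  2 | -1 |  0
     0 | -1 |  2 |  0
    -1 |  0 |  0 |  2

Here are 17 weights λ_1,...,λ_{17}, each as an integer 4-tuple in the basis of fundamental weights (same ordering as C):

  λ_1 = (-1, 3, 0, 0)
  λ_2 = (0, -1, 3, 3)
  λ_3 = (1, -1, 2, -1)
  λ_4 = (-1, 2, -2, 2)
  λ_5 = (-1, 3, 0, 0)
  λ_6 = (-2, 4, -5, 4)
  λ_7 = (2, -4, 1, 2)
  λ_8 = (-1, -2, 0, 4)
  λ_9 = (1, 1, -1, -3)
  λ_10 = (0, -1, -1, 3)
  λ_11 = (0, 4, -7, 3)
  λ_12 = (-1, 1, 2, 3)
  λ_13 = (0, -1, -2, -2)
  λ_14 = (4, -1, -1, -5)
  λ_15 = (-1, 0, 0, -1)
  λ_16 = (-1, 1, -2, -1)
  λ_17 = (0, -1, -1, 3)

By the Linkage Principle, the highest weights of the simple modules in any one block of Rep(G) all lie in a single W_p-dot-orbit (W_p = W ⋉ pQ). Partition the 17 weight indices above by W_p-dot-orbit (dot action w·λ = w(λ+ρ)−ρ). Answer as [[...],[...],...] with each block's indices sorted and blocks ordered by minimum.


A_4 Cartan matrix, 4 simple roots permuted; ρ=(1,1,1,1).

λ_j+ρ reflected into Ā_5 (⟨·,θ^∨⟩≤5); 4-tuples as given:

    1: (0, 4, 0, 0)
    2: (1, 0, 0, 0)
    3: (2, 0, 3, 0)
    4: (0, 2, 0, 2)
    5: (0, 4, 0, 0)
    6: (1, 0, 0, 0)
    7: (0, 2, 0, 2)
    8: (1, 0, 0, 4)
    9: (0, 2, 0, 2)
    10: (1, 0, 0, 4)
    11: (1, 0, 0, 0)
    12: (0, 1, 1, 0)
    13: (1, 0, 0, 0)
    14: (1, 0, 0, 4)
    15: (0, 1, 1, 0)
    16: (0, 1, 1, 0)
    17: (1, 0, 0, 4)

6 distinct reps among the 17 weights ⇒ 6 W_5-linkage classes:

[[1, 5], [2, 6, 11, 13], [3], [4, 7, 9], [8, 10, 14, 17], [12, 15, 16]]


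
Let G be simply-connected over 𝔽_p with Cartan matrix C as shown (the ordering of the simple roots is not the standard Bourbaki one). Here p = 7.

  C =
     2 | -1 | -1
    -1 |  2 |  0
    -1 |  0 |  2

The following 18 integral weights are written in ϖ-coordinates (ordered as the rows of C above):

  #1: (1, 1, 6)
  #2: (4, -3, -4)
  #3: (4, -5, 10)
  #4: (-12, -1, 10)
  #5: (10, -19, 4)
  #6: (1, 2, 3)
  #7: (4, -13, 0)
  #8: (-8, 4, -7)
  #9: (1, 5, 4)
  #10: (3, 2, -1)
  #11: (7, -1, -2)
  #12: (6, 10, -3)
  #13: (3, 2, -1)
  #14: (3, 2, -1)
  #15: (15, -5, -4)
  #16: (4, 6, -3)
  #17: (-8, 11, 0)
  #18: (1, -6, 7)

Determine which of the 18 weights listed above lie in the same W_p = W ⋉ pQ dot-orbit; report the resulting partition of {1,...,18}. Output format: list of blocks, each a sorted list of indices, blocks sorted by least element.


Type A_3, rank 3, |W|=24; reorder rows/cols to standard.

Each λ_j+ρ reduced to Ā_7; 3-tuples below use C's row order:

  1: (0, 2, 3)
  2: (0, 2, 3)
  3: (2, 1, 2)
  4: (4, 3, 0)
  5: (0, 2, 3)
  6: (2, 1, 2)
  7: (1, 0, 1)
  8: (1, 0, 1)
  9: (1, 0, 1)
  10: (4, 3, 0)
  11: (6, 1, 0)
  12: (0, 2, 3)
  13: (4, 3, 0)
  14: (4, 3, 0)
  15: (2, 1, 2)
  16: (0, 2, 3)
  17: (1, 0, 1)
  18: (2, 1, 2)

The 18 indices split into 5 linkage classes (same alcove rep ⇔ same W_7-dot-orbit):

[[1, 2, 5, 12, 16], [3, 6, 15, 18], [4, 10, 13, 14], [7, 8, 9, 17], [11]]


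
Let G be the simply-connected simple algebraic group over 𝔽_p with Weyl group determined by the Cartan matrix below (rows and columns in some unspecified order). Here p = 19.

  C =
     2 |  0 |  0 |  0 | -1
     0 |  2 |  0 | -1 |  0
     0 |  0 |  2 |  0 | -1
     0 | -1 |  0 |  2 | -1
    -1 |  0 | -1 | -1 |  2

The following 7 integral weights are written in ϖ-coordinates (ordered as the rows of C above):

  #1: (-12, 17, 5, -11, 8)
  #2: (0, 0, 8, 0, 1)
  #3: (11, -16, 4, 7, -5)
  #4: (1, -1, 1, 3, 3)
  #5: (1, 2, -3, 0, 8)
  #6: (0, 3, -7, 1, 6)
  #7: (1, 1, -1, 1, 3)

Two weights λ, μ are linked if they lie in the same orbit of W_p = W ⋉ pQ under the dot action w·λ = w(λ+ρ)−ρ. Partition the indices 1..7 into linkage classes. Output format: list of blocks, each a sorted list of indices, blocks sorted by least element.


Dynkin diagram of C (from the 8 off-diagonal −1 entries): D_5.

λ_j+ρ reflected into Ā_19 (⟨·,θ^∨⟩≤19); 5-tuples as given:

    λ_1+ρ ↦ (1, 4, 6, 2, 1)
    λ_2+ρ ↦ (1, 1, 9, 1, 2)
    λ_3+ρ ↦ (1, 4, 6, 2, 1)
    λ_4+ρ ↦ (2, 0, 2, 3, 4)
    λ_5+ρ ↦ (2, 0, 2, 3, 4)
    λ_6+ρ ↦ (1, 4, 6, 2, 1)
    λ_7+ρ ↦ (2, 2, 0, 2, 4)

Linkage partition of the 7 weights (4 classes, p=19):

[[1, 3, 6], [2], [4, 5], [7]]


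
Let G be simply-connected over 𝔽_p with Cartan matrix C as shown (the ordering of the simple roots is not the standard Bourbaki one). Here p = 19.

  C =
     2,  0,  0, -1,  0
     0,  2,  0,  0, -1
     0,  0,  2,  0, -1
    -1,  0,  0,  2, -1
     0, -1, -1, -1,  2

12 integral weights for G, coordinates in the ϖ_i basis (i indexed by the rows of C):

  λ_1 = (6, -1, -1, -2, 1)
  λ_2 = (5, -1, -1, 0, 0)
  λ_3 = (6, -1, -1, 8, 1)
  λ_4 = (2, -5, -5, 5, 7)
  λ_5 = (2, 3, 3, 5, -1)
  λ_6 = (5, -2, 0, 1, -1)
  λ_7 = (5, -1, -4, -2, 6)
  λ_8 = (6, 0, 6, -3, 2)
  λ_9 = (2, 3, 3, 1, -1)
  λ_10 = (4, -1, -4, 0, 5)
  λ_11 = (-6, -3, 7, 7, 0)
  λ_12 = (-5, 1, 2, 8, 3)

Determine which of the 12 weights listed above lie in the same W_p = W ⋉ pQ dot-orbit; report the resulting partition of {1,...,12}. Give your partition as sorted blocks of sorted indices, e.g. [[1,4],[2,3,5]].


Cartan matrix: type D_5 (|W|=1920); un-permuting the 5 rows.

Ā_19 reps of the 12 weights (D_5, coords as presented):

  [1] (6, 0, 0, 1, 1) · [2] (6, 0, 0, 1, 1) · [3] (6, 0, 0, 1, 1) · [4] (3, 4, 4, 2, 0) · [5] (3, 4, 4, 2, 0) · [6] (6, 0, 0, 1, 1) · [7] (5, 0, 3, 1, 3) · [8] (5, 1, 7, 2, 1) · [9] (3, 4, 4, 2, 0) · [10] (5, 0, 3, 1, 3) · [11] (5, 1, 7, 2, 1) · [12] (1, 2, 3, 3, 1)

Grouping the 12 weights by Ā_19-representative: 5 linkage classes.

[[1, 2, 3, 6], [4, 5, 9], [7, 10], [8, 11], [12]]


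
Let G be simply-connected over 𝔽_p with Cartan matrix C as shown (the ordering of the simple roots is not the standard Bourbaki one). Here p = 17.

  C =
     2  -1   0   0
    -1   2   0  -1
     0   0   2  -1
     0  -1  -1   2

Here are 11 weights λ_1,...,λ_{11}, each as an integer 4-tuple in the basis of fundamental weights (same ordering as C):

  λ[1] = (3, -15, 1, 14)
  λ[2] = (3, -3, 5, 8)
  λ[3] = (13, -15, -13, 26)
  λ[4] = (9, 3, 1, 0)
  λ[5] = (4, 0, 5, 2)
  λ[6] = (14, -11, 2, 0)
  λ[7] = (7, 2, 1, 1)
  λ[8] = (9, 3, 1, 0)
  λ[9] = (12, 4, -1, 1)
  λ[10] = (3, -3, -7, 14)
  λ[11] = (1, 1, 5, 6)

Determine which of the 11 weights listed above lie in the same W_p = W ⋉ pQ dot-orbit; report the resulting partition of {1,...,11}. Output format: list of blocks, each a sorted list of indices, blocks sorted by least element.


C ↔ A_4 under row/col permutation; |W(A_4)| = 120.

Alcove-folded reps (p=17, 11 weights, presented ϖ-order):

  1: (10, 4, 2, 1);  2: (2, 2, 6, 7);  3: (10, 4, 2, 1);  4: (10, 4, 2, 1);  5: (5, 1, 6, 3);  6: (5, 1, 6, 3);  7: (8, 3, 2, 2);  8: (10, 4, 2, 1);  9: (10, 4, 2, 1);  10: (2, 2, 6, 7);  11: (2, 2, 6, 7)

Partition of {1..11} into 4 W_17-dot-orbits:

[[1, 3, 4, 8, 9], [2, 10, 11], [5, 6], [7]]


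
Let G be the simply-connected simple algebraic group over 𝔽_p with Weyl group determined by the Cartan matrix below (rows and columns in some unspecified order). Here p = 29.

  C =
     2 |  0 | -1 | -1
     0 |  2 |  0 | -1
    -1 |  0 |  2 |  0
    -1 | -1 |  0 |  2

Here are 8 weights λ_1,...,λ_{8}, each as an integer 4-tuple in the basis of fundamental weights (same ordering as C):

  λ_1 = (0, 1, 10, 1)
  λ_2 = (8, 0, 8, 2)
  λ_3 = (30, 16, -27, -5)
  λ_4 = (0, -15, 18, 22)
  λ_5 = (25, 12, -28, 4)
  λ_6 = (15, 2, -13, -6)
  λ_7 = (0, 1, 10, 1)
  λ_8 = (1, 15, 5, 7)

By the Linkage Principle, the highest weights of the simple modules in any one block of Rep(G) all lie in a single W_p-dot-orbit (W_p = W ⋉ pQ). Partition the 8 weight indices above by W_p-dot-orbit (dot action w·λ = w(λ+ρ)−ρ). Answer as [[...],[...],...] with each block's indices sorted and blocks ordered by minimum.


Root system A_4: the 4×4 matrix C matches after relabeling.

λ_j+ρ reflected into Ā_29 (⟨·,θ^∨⟩≤29); 4-tuples as given:

    λ_1 → (1, 2, 11, 2)
    λ_2 → (9, 1, 9, 3)
    λ_3 → (1, 2, 11, 2)
    λ_4 → (1, 0, 5, 9)
    λ_5 → (1, 2, 11, 2)
    λ_6 → (1, 2, 11, 2)
    λ_7 → (1, 2, 11, 2)
    λ_8 → (2, 13, 3, 8)

The 8 indices split into 4 linkage classes (same alcove rep ⇔ same W_29-dot-orbit):

[[1, 3, 5, 6, 7], [2], [4], [8]]


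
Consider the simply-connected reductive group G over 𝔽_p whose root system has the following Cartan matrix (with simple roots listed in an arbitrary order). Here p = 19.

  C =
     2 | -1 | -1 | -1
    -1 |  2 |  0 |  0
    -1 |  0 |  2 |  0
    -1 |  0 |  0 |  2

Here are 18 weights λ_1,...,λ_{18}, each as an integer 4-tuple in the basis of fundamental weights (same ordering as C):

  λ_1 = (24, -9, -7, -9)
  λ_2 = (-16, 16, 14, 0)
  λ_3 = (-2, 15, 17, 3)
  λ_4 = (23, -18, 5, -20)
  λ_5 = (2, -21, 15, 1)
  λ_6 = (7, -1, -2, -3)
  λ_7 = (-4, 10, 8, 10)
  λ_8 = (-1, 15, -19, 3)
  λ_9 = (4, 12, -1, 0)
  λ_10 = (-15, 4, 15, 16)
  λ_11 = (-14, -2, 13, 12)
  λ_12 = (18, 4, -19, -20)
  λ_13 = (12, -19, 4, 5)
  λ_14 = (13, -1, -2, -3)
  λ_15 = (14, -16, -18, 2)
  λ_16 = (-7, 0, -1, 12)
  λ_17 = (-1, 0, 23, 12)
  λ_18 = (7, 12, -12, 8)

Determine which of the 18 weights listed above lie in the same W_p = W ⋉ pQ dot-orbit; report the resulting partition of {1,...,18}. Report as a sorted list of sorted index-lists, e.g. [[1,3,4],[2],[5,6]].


Root system D_4: the 4×4 matrix C matches after relabeling.

Folding the 18 weights λ_j+ρ into Ā_19 (reps in the given 4-coord order):

    1: (6, 2, 0, 2)
    2: (1, 2, 0, 14)
    3: (1, 2, 0, 14)
    4: (5, 0, 1, 2)
    5: (1, 2, 0, 14)
    6: (5, 0, 1, 2)
    7: (6, 2, 0, 2)
    8: (1, 2, 0, 14)
    9: (0, 13, 0, 1)
    10: (0, 9, 2, 3)
    11: (0, 13, 0, 1)
    12: (0, 13, 0, 1)
    13: (0, 13, 0, 1)
    14: (5, 0, 1, 2)
    15: (1, 2, 0, 14)
    16: (5, 0, 1, 2)
    17: (0, 13, 0, 1)
    18: (6, 2, 0, 2)

The 18 indices split into 5 linkage classes (same alcove rep ⇔ same W_19-dot-orbit):

[[1, 7, 18], [2, 3, 5, 8, 15], [4, 6, 14, 16], [9, 11, 12, 13, 17], [10]]


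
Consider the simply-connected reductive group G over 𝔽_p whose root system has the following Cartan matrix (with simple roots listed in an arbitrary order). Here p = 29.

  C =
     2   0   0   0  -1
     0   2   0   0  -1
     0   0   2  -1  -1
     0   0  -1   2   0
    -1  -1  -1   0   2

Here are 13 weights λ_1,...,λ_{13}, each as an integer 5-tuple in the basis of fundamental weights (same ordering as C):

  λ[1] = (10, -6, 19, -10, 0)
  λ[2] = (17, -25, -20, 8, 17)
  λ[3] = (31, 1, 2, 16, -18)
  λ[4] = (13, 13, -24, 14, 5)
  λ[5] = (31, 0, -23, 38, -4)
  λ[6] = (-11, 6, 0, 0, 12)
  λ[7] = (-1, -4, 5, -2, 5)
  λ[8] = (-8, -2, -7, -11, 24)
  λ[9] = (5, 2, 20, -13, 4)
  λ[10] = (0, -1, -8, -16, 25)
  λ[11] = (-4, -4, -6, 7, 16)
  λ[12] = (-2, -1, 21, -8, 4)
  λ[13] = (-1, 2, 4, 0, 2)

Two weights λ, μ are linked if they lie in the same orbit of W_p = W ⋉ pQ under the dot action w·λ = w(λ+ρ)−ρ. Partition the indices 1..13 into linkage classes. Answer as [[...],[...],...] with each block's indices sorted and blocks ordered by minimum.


Type D_5, rank 5, |W|=1920; reorder rows/cols to standard.

Ā_29 reps of the 13 weights (D_5, coords as presented):

    [1] (7, 1, 3, 6, 1)
    [2] (7, 1, 3, 6, 1)
    [3] (3, 3, 3, 3, 6)
    [4] (3, 3, 3, 3, 6)
    [5] (10, 7, 1, 2, 4)
    [6] (10, 7, 1, 1, 3)
    [7] (0, 3, 5, 1, 3)
    [8] (7, 1, 3, 6, 1)
    [9] (0, 3, 5, 1, 3)
    [10] (1, 0, 2, 5, 2)
    [11] (3, 3, 3, 3, 6)
    [12] (1, 0, 2, 5, 2)
    [13] (0, 3, 5, 1, 3)

Grouping the 13 weights by Ā_29-representative: 6 linkage classes.

[[1, 2, 8], [3, 4, 11], [5], [6], [7, 9, 13], [10, 12]]


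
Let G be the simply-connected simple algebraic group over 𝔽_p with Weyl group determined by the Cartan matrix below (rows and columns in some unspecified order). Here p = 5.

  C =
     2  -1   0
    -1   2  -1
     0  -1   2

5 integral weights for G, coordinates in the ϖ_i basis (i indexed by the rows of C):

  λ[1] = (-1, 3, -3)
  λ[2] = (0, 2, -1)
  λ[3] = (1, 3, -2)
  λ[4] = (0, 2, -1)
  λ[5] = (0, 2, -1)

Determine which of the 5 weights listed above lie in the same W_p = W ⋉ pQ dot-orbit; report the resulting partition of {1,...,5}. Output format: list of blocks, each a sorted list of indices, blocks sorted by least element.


Cartan matrix: type A_3 (|W|=24); un-permuting the 3 rows.

W_5-reps of the 5 weights in Ā_5 (same 3-coord order as C):

    λ_1+ρ ↦ (0, 2, 2)
    λ_2+ρ ↦ (1, 3, 0)
    λ_3+ρ ↦ (1, 3, 0)
    λ_4+ρ ↦ (1, 3, 0)
    λ_5+ρ ↦ (1, 3, 0)

Partition of {1..5} into 2 W_5-dot-orbits:

[[1], [2, 3, 4, 5]]


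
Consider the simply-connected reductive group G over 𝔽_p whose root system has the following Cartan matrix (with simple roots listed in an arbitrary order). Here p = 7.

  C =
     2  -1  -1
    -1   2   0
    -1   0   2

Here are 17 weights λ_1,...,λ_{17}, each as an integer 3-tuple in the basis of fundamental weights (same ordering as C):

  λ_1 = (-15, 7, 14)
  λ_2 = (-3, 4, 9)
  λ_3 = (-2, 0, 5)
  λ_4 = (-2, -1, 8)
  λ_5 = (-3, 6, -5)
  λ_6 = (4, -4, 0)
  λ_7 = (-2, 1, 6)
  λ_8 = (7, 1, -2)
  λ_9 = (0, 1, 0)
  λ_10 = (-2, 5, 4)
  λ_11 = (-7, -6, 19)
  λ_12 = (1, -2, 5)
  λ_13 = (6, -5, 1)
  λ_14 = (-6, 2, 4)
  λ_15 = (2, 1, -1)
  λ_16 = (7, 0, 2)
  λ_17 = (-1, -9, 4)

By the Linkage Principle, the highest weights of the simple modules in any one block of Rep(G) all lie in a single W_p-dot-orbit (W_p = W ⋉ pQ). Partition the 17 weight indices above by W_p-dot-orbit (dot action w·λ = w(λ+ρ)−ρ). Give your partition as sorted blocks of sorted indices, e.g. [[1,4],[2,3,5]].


Dynkin diagram of C (from the 4 off-diagonal −1 entries): A_3.

Alcove-folded reps (p=7, 17 weights, presented ϖ-order):

  [1] (1, 0, 5);  [2] (1, 2, 1);  [3] (1, 0, 5);  [4] (1, 0, 5);  [5] (4, 1, 2);  [6] (2, 3, 1);  [7] (1, 0, 5);  [8] (4, 1, 2);  [9] (1, 2, 1);  [10] (1, 2, 1);  [11] (4, 1, 2);  [12] (1, 0, 5);  [13] (3, 2, 0);  [14] (3, 2, 0);  [15] (3, 2, 0);  [16] (2, 3, 1);  [17] (4, 1, 2)

Partition of {1..17} into 5 W_7-dot-orbits:

[[1, 3, 4, 7, 12], [2, 9, 10], [5, 8, 11, 17], [6, 16], [13, 14, 15]]


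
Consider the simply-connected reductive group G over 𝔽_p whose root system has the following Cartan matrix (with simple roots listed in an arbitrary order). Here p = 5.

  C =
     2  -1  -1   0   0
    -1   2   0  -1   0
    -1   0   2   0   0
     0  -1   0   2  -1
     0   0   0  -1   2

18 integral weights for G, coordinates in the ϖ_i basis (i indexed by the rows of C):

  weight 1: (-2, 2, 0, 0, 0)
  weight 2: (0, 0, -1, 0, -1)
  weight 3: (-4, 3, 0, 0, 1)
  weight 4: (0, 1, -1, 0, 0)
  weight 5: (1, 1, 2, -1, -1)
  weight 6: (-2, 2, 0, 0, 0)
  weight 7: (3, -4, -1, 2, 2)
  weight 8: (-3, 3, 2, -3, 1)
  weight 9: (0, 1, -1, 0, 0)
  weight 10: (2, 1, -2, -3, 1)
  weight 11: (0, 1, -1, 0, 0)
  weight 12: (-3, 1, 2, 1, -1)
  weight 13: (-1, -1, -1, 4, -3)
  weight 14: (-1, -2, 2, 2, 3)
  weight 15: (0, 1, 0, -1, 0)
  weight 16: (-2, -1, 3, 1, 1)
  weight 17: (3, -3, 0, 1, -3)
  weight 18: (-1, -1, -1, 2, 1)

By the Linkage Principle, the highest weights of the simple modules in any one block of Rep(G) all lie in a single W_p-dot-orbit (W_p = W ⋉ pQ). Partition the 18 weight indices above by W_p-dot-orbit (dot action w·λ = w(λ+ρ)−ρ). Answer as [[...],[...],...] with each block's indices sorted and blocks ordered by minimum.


A_5 Cartan matrix, 5 simple roots permuted; ρ=(1,1,1,1,1).

Ā_5 reps of the 18 weights (A_5, coords as presented):

  λ_1+ρ ↦ (1, 2, 0, 1, 1) · λ_2+ρ ↦ (1, 1, 0, 1, 0) · λ_3+ρ ↦ (1, 1, 0, 1, 0) · λ_4+ρ ↦ (1, 2, 0, 1, 1) · λ_5+ρ ↦ (2, 0, 1, 2, 0) · λ_6+ρ ↦ (1, 2, 0, 1, 1) · λ_7+ρ ↦ (1, 2, 1, 0, 1) · λ_8+ρ ↦ (2, 0, 1, 2, 0) · λ_9+ρ ↦ (1, 2, 0, 1, 1) · λ_10+ρ ↦ (2, 0, 1, 2, 0) · λ_11+ρ ↦ (1, 2, 0, 1, 1) · λ_12+ρ ↦ (2, 0, 1, 2, 0) · λ_13+ρ ↦ (0, 0, 0, 3, 2) · λ_14+ρ ↦ (0, 1, 1, 1, 0) · λ_15+ρ ↦ (1, 2, 1, 0, 1) · λ_16+ρ ↦ (0, 1, 1, 1, 0) · λ_17+ρ ↦ (2, 0, 1, 2, 0) · λ_18+ρ ↦ (0, 0, 0, 3, 2)

Grouping the 18 weights by Ā_5-representative: 6 linkage classes.

[[1, 4, 6, 9, 11], [2, 3], [5, 8, 10, 12, 17], [7, 15], [13, 18], [14, 16]]


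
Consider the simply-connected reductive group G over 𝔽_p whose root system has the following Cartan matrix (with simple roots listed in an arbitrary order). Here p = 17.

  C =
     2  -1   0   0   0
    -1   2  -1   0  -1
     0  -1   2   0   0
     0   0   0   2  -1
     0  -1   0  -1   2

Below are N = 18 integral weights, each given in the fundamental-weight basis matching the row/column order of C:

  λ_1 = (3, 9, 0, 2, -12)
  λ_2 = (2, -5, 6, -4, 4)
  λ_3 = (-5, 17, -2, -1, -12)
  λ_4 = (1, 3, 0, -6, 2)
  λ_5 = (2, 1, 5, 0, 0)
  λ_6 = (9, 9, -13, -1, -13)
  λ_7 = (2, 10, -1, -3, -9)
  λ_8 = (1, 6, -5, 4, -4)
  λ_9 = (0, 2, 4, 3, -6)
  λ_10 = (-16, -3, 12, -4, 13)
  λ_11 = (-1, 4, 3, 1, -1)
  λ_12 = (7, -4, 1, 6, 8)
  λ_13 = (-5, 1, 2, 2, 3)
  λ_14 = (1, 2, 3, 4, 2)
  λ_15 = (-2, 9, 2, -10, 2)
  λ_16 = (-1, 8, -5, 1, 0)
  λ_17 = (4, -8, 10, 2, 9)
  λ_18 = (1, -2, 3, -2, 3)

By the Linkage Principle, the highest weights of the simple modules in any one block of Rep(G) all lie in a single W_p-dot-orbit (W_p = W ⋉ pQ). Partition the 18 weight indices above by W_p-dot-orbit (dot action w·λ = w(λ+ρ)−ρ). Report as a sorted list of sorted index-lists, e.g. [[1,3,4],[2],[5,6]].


D_5 Cartan matrix, 5 simple roots permuted; ρ=(1,1,1,1,1).

Alcove-folded reps (p=17, 18 weights, presented ϖ-order):

    1: (3, 1, 0, 8, 2)
    2: (1, 1, 3, 1, 2)
    3: (3, 1, 0, 8, 2)
    4: (2, 2, 1, 3, 2)
    5: (3, 2, 6, 1, 1)
    6: (2, 0, 4, 2, 3)
    7: (3, 1, 0, 8, 2)
    8: (2, 0, 4, 2, 3)
    9: (1, 1, 3, 1, 2)
    10: (2, 0, 4, 2, 3)
    11: (0, 5, 4, 2, 0)
    12: (1, 1, 3, 1, 2)
    13: (2, 2, 1, 3, 2)
    14: (2, 0, 4, 2, 3)
    15: (1, 1, 3, 1, 2)
    16: (0, 5, 4, 2, 0)
    17: (2, 0, 4, 2, 3)
    18: (1, 1, 3, 1, 2)

The 18 indices split into 6 linkage classes (same alcove rep ⇔ same W_17-dot-orbit):

[[1, 3, 7], [2, 9, 12, 15, 18], [4, 13], [5], [6, 8, 10, 14, 17], [11, 16]]
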